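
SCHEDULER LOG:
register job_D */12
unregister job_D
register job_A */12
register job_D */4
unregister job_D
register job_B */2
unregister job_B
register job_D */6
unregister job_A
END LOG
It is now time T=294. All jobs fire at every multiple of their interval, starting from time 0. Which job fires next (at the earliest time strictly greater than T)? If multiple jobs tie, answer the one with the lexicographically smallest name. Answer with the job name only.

Op 1: register job_D */12 -> active={job_D:*/12}
Op 2: unregister job_D -> active={}
Op 3: register job_A */12 -> active={job_A:*/12}
Op 4: register job_D */4 -> active={job_A:*/12, job_D:*/4}
Op 5: unregister job_D -> active={job_A:*/12}
Op 6: register job_B */2 -> active={job_A:*/12, job_B:*/2}
Op 7: unregister job_B -> active={job_A:*/12}
Op 8: register job_D */6 -> active={job_A:*/12, job_D:*/6}
Op 9: unregister job_A -> active={job_D:*/6}
  job_D: interval 6, next fire after T=294 is 300
Earliest = 300, winner (lex tiebreak) = job_D

Answer: job_D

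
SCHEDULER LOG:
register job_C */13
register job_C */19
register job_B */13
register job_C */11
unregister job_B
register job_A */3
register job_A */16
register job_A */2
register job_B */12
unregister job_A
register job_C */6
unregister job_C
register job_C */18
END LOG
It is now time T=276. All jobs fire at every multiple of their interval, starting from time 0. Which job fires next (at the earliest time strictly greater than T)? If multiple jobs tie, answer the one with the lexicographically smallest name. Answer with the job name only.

Answer: job_B

Derivation:
Op 1: register job_C */13 -> active={job_C:*/13}
Op 2: register job_C */19 -> active={job_C:*/19}
Op 3: register job_B */13 -> active={job_B:*/13, job_C:*/19}
Op 4: register job_C */11 -> active={job_B:*/13, job_C:*/11}
Op 5: unregister job_B -> active={job_C:*/11}
Op 6: register job_A */3 -> active={job_A:*/3, job_C:*/11}
Op 7: register job_A */16 -> active={job_A:*/16, job_C:*/11}
Op 8: register job_A */2 -> active={job_A:*/2, job_C:*/11}
Op 9: register job_B */12 -> active={job_A:*/2, job_B:*/12, job_C:*/11}
Op 10: unregister job_A -> active={job_B:*/12, job_C:*/11}
Op 11: register job_C */6 -> active={job_B:*/12, job_C:*/6}
Op 12: unregister job_C -> active={job_B:*/12}
Op 13: register job_C */18 -> active={job_B:*/12, job_C:*/18}
  job_B: interval 12, next fire after T=276 is 288
  job_C: interval 18, next fire after T=276 is 288
Earliest = 288, winner (lex tiebreak) = job_B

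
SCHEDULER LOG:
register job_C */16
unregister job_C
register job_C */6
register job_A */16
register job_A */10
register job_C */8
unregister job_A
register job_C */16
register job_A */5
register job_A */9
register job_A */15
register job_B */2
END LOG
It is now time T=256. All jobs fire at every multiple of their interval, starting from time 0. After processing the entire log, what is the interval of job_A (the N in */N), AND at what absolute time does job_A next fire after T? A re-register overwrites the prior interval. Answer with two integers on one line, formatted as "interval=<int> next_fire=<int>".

Answer: interval=15 next_fire=270

Derivation:
Op 1: register job_C */16 -> active={job_C:*/16}
Op 2: unregister job_C -> active={}
Op 3: register job_C */6 -> active={job_C:*/6}
Op 4: register job_A */16 -> active={job_A:*/16, job_C:*/6}
Op 5: register job_A */10 -> active={job_A:*/10, job_C:*/6}
Op 6: register job_C */8 -> active={job_A:*/10, job_C:*/8}
Op 7: unregister job_A -> active={job_C:*/8}
Op 8: register job_C */16 -> active={job_C:*/16}
Op 9: register job_A */5 -> active={job_A:*/5, job_C:*/16}
Op 10: register job_A */9 -> active={job_A:*/9, job_C:*/16}
Op 11: register job_A */15 -> active={job_A:*/15, job_C:*/16}
Op 12: register job_B */2 -> active={job_A:*/15, job_B:*/2, job_C:*/16}
Final interval of job_A = 15
Next fire of job_A after T=256: (256//15+1)*15 = 270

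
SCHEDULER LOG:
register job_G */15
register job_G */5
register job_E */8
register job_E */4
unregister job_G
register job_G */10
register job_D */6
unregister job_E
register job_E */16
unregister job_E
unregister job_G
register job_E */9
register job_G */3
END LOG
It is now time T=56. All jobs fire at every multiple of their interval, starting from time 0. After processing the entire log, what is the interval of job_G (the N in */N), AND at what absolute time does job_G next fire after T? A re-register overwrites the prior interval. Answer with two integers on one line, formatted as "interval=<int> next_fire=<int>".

Op 1: register job_G */15 -> active={job_G:*/15}
Op 2: register job_G */5 -> active={job_G:*/5}
Op 3: register job_E */8 -> active={job_E:*/8, job_G:*/5}
Op 4: register job_E */4 -> active={job_E:*/4, job_G:*/5}
Op 5: unregister job_G -> active={job_E:*/4}
Op 6: register job_G */10 -> active={job_E:*/4, job_G:*/10}
Op 7: register job_D */6 -> active={job_D:*/6, job_E:*/4, job_G:*/10}
Op 8: unregister job_E -> active={job_D:*/6, job_G:*/10}
Op 9: register job_E */16 -> active={job_D:*/6, job_E:*/16, job_G:*/10}
Op 10: unregister job_E -> active={job_D:*/6, job_G:*/10}
Op 11: unregister job_G -> active={job_D:*/6}
Op 12: register job_E */9 -> active={job_D:*/6, job_E:*/9}
Op 13: register job_G */3 -> active={job_D:*/6, job_E:*/9, job_G:*/3}
Final interval of job_G = 3
Next fire of job_G after T=56: (56//3+1)*3 = 57

Answer: interval=3 next_fire=57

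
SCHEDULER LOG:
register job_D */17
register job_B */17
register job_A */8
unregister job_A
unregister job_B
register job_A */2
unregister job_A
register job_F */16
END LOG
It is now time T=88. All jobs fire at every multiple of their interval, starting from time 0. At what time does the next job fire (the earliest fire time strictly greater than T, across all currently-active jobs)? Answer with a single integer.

Op 1: register job_D */17 -> active={job_D:*/17}
Op 2: register job_B */17 -> active={job_B:*/17, job_D:*/17}
Op 3: register job_A */8 -> active={job_A:*/8, job_B:*/17, job_D:*/17}
Op 4: unregister job_A -> active={job_B:*/17, job_D:*/17}
Op 5: unregister job_B -> active={job_D:*/17}
Op 6: register job_A */2 -> active={job_A:*/2, job_D:*/17}
Op 7: unregister job_A -> active={job_D:*/17}
Op 8: register job_F */16 -> active={job_D:*/17, job_F:*/16}
  job_D: interval 17, next fire after T=88 is 102
  job_F: interval 16, next fire after T=88 is 96
Earliest fire time = 96 (job job_F)

Answer: 96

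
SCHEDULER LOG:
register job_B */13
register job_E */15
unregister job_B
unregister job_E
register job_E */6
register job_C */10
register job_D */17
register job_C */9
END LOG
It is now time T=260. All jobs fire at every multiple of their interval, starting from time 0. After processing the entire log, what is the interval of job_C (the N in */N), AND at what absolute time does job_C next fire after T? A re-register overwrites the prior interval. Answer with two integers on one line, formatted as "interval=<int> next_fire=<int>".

Answer: interval=9 next_fire=261

Derivation:
Op 1: register job_B */13 -> active={job_B:*/13}
Op 2: register job_E */15 -> active={job_B:*/13, job_E:*/15}
Op 3: unregister job_B -> active={job_E:*/15}
Op 4: unregister job_E -> active={}
Op 5: register job_E */6 -> active={job_E:*/6}
Op 6: register job_C */10 -> active={job_C:*/10, job_E:*/6}
Op 7: register job_D */17 -> active={job_C:*/10, job_D:*/17, job_E:*/6}
Op 8: register job_C */9 -> active={job_C:*/9, job_D:*/17, job_E:*/6}
Final interval of job_C = 9
Next fire of job_C after T=260: (260//9+1)*9 = 261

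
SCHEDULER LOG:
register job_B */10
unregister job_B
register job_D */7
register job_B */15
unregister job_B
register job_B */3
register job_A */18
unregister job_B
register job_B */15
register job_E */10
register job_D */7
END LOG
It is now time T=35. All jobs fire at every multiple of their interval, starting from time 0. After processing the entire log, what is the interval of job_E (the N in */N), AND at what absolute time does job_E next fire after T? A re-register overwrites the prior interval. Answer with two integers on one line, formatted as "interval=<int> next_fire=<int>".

Op 1: register job_B */10 -> active={job_B:*/10}
Op 2: unregister job_B -> active={}
Op 3: register job_D */7 -> active={job_D:*/7}
Op 4: register job_B */15 -> active={job_B:*/15, job_D:*/7}
Op 5: unregister job_B -> active={job_D:*/7}
Op 6: register job_B */3 -> active={job_B:*/3, job_D:*/7}
Op 7: register job_A */18 -> active={job_A:*/18, job_B:*/3, job_D:*/7}
Op 8: unregister job_B -> active={job_A:*/18, job_D:*/7}
Op 9: register job_B */15 -> active={job_A:*/18, job_B:*/15, job_D:*/7}
Op 10: register job_E */10 -> active={job_A:*/18, job_B:*/15, job_D:*/7, job_E:*/10}
Op 11: register job_D */7 -> active={job_A:*/18, job_B:*/15, job_D:*/7, job_E:*/10}
Final interval of job_E = 10
Next fire of job_E after T=35: (35//10+1)*10 = 40

Answer: interval=10 next_fire=40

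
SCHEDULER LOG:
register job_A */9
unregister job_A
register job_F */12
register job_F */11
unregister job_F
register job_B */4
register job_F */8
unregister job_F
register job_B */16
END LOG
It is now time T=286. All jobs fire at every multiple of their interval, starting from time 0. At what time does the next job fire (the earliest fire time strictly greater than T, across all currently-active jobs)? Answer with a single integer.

Op 1: register job_A */9 -> active={job_A:*/9}
Op 2: unregister job_A -> active={}
Op 3: register job_F */12 -> active={job_F:*/12}
Op 4: register job_F */11 -> active={job_F:*/11}
Op 5: unregister job_F -> active={}
Op 6: register job_B */4 -> active={job_B:*/4}
Op 7: register job_F */8 -> active={job_B:*/4, job_F:*/8}
Op 8: unregister job_F -> active={job_B:*/4}
Op 9: register job_B */16 -> active={job_B:*/16}
  job_B: interval 16, next fire after T=286 is 288
Earliest fire time = 288 (job job_B)

Answer: 288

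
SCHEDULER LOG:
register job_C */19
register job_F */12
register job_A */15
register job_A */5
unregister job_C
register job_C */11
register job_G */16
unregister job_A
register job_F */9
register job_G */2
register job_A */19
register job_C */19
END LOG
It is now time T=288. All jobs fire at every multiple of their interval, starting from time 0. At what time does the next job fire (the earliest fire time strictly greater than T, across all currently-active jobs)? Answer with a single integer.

Answer: 290

Derivation:
Op 1: register job_C */19 -> active={job_C:*/19}
Op 2: register job_F */12 -> active={job_C:*/19, job_F:*/12}
Op 3: register job_A */15 -> active={job_A:*/15, job_C:*/19, job_F:*/12}
Op 4: register job_A */5 -> active={job_A:*/5, job_C:*/19, job_F:*/12}
Op 5: unregister job_C -> active={job_A:*/5, job_F:*/12}
Op 6: register job_C */11 -> active={job_A:*/5, job_C:*/11, job_F:*/12}
Op 7: register job_G */16 -> active={job_A:*/5, job_C:*/11, job_F:*/12, job_G:*/16}
Op 8: unregister job_A -> active={job_C:*/11, job_F:*/12, job_G:*/16}
Op 9: register job_F */9 -> active={job_C:*/11, job_F:*/9, job_G:*/16}
Op 10: register job_G */2 -> active={job_C:*/11, job_F:*/9, job_G:*/2}
Op 11: register job_A */19 -> active={job_A:*/19, job_C:*/11, job_F:*/9, job_G:*/2}
Op 12: register job_C */19 -> active={job_A:*/19, job_C:*/19, job_F:*/9, job_G:*/2}
  job_A: interval 19, next fire after T=288 is 304
  job_C: interval 19, next fire after T=288 is 304
  job_F: interval 9, next fire after T=288 is 297
  job_G: interval 2, next fire after T=288 is 290
Earliest fire time = 290 (job job_G)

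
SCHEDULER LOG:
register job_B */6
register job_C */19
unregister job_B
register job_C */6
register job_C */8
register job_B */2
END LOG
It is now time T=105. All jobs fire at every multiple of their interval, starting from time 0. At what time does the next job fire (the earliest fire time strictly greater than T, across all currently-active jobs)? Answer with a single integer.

Op 1: register job_B */6 -> active={job_B:*/6}
Op 2: register job_C */19 -> active={job_B:*/6, job_C:*/19}
Op 3: unregister job_B -> active={job_C:*/19}
Op 4: register job_C */6 -> active={job_C:*/6}
Op 5: register job_C */8 -> active={job_C:*/8}
Op 6: register job_B */2 -> active={job_B:*/2, job_C:*/8}
  job_B: interval 2, next fire after T=105 is 106
  job_C: interval 8, next fire after T=105 is 112
Earliest fire time = 106 (job job_B)

Answer: 106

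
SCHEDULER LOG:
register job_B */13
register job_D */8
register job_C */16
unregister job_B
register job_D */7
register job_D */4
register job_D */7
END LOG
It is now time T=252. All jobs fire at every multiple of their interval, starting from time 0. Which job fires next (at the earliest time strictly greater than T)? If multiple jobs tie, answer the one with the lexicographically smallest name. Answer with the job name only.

Op 1: register job_B */13 -> active={job_B:*/13}
Op 2: register job_D */8 -> active={job_B:*/13, job_D:*/8}
Op 3: register job_C */16 -> active={job_B:*/13, job_C:*/16, job_D:*/8}
Op 4: unregister job_B -> active={job_C:*/16, job_D:*/8}
Op 5: register job_D */7 -> active={job_C:*/16, job_D:*/7}
Op 6: register job_D */4 -> active={job_C:*/16, job_D:*/4}
Op 7: register job_D */7 -> active={job_C:*/16, job_D:*/7}
  job_C: interval 16, next fire after T=252 is 256
  job_D: interval 7, next fire after T=252 is 259
Earliest = 256, winner (lex tiebreak) = job_C

Answer: job_C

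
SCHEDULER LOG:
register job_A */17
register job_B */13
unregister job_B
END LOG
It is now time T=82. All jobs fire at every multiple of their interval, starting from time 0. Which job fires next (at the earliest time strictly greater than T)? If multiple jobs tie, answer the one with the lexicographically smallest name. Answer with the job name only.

Answer: job_A

Derivation:
Op 1: register job_A */17 -> active={job_A:*/17}
Op 2: register job_B */13 -> active={job_A:*/17, job_B:*/13}
Op 3: unregister job_B -> active={job_A:*/17}
  job_A: interval 17, next fire after T=82 is 85
Earliest = 85, winner (lex tiebreak) = job_A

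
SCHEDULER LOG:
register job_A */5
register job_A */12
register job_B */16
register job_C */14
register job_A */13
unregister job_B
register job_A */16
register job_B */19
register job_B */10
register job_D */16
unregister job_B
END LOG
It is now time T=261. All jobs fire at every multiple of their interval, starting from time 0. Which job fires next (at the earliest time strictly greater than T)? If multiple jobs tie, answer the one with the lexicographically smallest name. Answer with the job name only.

Op 1: register job_A */5 -> active={job_A:*/5}
Op 2: register job_A */12 -> active={job_A:*/12}
Op 3: register job_B */16 -> active={job_A:*/12, job_B:*/16}
Op 4: register job_C */14 -> active={job_A:*/12, job_B:*/16, job_C:*/14}
Op 5: register job_A */13 -> active={job_A:*/13, job_B:*/16, job_C:*/14}
Op 6: unregister job_B -> active={job_A:*/13, job_C:*/14}
Op 7: register job_A */16 -> active={job_A:*/16, job_C:*/14}
Op 8: register job_B */19 -> active={job_A:*/16, job_B:*/19, job_C:*/14}
Op 9: register job_B */10 -> active={job_A:*/16, job_B:*/10, job_C:*/14}
Op 10: register job_D */16 -> active={job_A:*/16, job_B:*/10, job_C:*/14, job_D:*/16}
Op 11: unregister job_B -> active={job_A:*/16, job_C:*/14, job_D:*/16}
  job_A: interval 16, next fire after T=261 is 272
  job_C: interval 14, next fire after T=261 is 266
  job_D: interval 16, next fire after T=261 is 272
Earliest = 266, winner (lex tiebreak) = job_C

Answer: job_C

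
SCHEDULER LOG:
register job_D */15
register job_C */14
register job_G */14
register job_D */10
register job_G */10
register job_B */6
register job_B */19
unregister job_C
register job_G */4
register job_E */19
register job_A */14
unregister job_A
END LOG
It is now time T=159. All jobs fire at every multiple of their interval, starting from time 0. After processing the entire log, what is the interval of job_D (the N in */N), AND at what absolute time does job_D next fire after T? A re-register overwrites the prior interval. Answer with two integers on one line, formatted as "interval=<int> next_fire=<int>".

Answer: interval=10 next_fire=160

Derivation:
Op 1: register job_D */15 -> active={job_D:*/15}
Op 2: register job_C */14 -> active={job_C:*/14, job_D:*/15}
Op 3: register job_G */14 -> active={job_C:*/14, job_D:*/15, job_G:*/14}
Op 4: register job_D */10 -> active={job_C:*/14, job_D:*/10, job_G:*/14}
Op 5: register job_G */10 -> active={job_C:*/14, job_D:*/10, job_G:*/10}
Op 6: register job_B */6 -> active={job_B:*/6, job_C:*/14, job_D:*/10, job_G:*/10}
Op 7: register job_B */19 -> active={job_B:*/19, job_C:*/14, job_D:*/10, job_G:*/10}
Op 8: unregister job_C -> active={job_B:*/19, job_D:*/10, job_G:*/10}
Op 9: register job_G */4 -> active={job_B:*/19, job_D:*/10, job_G:*/4}
Op 10: register job_E */19 -> active={job_B:*/19, job_D:*/10, job_E:*/19, job_G:*/4}
Op 11: register job_A */14 -> active={job_A:*/14, job_B:*/19, job_D:*/10, job_E:*/19, job_G:*/4}
Op 12: unregister job_A -> active={job_B:*/19, job_D:*/10, job_E:*/19, job_G:*/4}
Final interval of job_D = 10
Next fire of job_D after T=159: (159//10+1)*10 = 160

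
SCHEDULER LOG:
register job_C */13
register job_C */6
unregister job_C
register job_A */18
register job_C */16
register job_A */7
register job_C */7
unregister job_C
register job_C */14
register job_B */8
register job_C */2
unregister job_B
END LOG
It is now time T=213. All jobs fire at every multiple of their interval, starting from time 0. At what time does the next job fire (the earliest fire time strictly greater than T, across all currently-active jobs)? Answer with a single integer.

Answer: 214

Derivation:
Op 1: register job_C */13 -> active={job_C:*/13}
Op 2: register job_C */6 -> active={job_C:*/6}
Op 3: unregister job_C -> active={}
Op 4: register job_A */18 -> active={job_A:*/18}
Op 5: register job_C */16 -> active={job_A:*/18, job_C:*/16}
Op 6: register job_A */7 -> active={job_A:*/7, job_C:*/16}
Op 7: register job_C */7 -> active={job_A:*/7, job_C:*/7}
Op 8: unregister job_C -> active={job_A:*/7}
Op 9: register job_C */14 -> active={job_A:*/7, job_C:*/14}
Op 10: register job_B */8 -> active={job_A:*/7, job_B:*/8, job_C:*/14}
Op 11: register job_C */2 -> active={job_A:*/7, job_B:*/8, job_C:*/2}
Op 12: unregister job_B -> active={job_A:*/7, job_C:*/2}
  job_A: interval 7, next fire after T=213 is 217
  job_C: interval 2, next fire after T=213 is 214
Earliest fire time = 214 (job job_C)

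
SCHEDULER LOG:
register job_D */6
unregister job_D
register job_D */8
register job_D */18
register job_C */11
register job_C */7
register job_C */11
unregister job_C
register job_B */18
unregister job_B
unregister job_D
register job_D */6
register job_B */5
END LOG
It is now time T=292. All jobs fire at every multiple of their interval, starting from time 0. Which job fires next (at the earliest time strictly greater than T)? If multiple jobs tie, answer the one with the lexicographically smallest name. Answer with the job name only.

Answer: job_D

Derivation:
Op 1: register job_D */6 -> active={job_D:*/6}
Op 2: unregister job_D -> active={}
Op 3: register job_D */8 -> active={job_D:*/8}
Op 4: register job_D */18 -> active={job_D:*/18}
Op 5: register job_C */11 -> active={job_C:*/11, job_D:*/18}
Op 6: register job_C */7 -> active={job_C:*/7, job_D:*/18}
Op 7: register job_C */11 -> active={job_C:*/11, job_D:*/18}
Op 8: unregister job_C -> active={job_D:*/18}
Op 9: register job_B */18 -> active={job_B:*/18, job_D:*/18}
Op 10: unregister job_B -> active={job_D:*/18}
Op 11: unregister job_D -> active={}
Op 12: register job_D */6 -> active={job_D:*/6}
Op 13: register job_B */5 -> active={job_B:*/5, job_D:*/6}
  job_B: interval 5, next fire after T=292 is 295
  job_D: interval 6, next fire after T=292 is 294
Earliest = 294, winner (lex tiebreak) = job_D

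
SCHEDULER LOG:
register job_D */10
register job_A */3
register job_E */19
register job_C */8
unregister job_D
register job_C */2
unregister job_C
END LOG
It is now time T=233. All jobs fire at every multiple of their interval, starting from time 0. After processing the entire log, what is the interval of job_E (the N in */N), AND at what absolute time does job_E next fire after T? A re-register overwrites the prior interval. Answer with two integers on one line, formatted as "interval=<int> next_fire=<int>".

Op 1: register job_D */10 -> active={job_D:*/10}
Op 2: register job_A */3 -> active={job_A:*/3, job_D:*/10}
Op 3: register job_E */19 -> active={job_A:*/3, job_D:*/10, job_E:*/19}
Op 4: register job_C */8 -> active={job_A:*/3, job_C:*/8, job_D:*/10, job_E:*/19}
Op 5: unregister job_D -> active={job_A:*/3, job_C:*/8, job_E:*/19}
Op 6: register job_C */2 -> active={job_A:*/3, job_C:*/2, job_E:*/19}
Op 7: unregister job_C -> active={job_A:*/3, job_E:*/19}
Final interval of job_E = 19
Next fire of job_E after T=233: (233//19+1)*19 = 247

Answer: interval=19 next_fire=247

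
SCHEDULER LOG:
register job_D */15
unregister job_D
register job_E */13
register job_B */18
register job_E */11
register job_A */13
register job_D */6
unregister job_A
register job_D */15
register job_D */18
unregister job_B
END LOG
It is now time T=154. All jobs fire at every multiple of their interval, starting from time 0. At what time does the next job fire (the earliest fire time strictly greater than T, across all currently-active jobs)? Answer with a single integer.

Answer: 162

Derivation:
Op 1: register job_D */15 -> active={job_D:*/15}
Op 2: unregister job_D -> active={}
Op 3: register job_E */13 -> active={job_E:*/13}
Op 4: register job_B */18 -> active={job_B:*/18, job_E:*/13}
Op 5: register job_E */11 -> active={job_B:*/18, job_E:*/11}
Op 6: register job_A */13 -> active={job_A:*/13, job_B:*/18, job_E:*/11}
Op 7: register job_D */6 -> active={job_A:*/13, job_B:*/18, job_D:*/6, job_E:*/11}
Op 8: unregister job_A -> active={job_B:*/18, job_D:*/6, job_E:*/11}
Op 9: register job_D */15 -> active={job_B:*/18, job_D:*/15, job_E:*/11}
Op 10: register job_D */18 -> active={job_B:*/18, job_D:*/18, job_E:*/11}
Op 11: unregister job_B -> active={job_D:*/18, job_E:*/11}
  job_D: interval 18, next fire after T=154 is 162
  job_E: interval 11, next fire after T=154 is 165
Earliest fire time = 162 (job job_D)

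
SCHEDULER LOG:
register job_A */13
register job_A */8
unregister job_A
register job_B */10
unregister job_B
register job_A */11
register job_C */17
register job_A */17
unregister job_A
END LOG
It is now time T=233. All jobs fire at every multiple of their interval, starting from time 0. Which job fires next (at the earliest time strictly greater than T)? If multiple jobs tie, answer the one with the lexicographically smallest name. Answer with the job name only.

Answer: job_C

Derivation:
Op 1: register job_A */13 -> active={job_A:*/13}
Op 2: register job_A */8 -> active={job_A:*/8}
Op 3: unregister job_A -> active={}
Op 4: register job_B */10 -> active={job_B:*/10}
Op 5: unregister job_B -> active={}
Op 6: register job_A */11 -> active={job_A:*/11}
Op 7: register job_C */17 -> active={job_A:*/11, job_C:*/17}
Op 8: register job_A */17 -> active={job_A:*/17, job_C:*/17}
Op 9: unregister job_A -> active={job_C:*/17}
  job_C: interval 17, next fire after T=233 is 238
Earliest = 238, winner (lex tiebreak) = job_C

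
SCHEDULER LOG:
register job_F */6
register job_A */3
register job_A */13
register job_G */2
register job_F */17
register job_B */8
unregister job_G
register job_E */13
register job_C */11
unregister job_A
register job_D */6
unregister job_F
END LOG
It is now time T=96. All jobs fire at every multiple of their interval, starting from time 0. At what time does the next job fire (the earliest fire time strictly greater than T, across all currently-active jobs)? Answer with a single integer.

Answer: 99

Derivation:
Op 1: register job_F */6 -> active={job_F:*/6}
Op 2: register job_A */3 -> active={job_A:*/3, job_F:*/6}
Op 3: register job_A */13 -> active={job_A:*/13, job_F:*/6}
Op 4: register job_G */2 -> active={job_A:*/13, job_F:*/6, job_G:*/2}
Op 5: register job_F */17 -> active={job_A:*/13, job_F:*/17, job_G:*/2}
Op 6: register job_B */8 -> active={job_A:*/13, job_B:*/8, job_F:*/17, job_G:*/2}
Op 7: unregister job_G -> active={job_A:*/13, job_B:*/8, job_F:*/17}
Op 8: register job_E */13 -> active={job_A:*/13, job_B:*/8, job_E:*/13, job_F:*/17}
Op 9: register job_C */11 -> active={job_A:*/13, job_B:*/8, job_C:*/11, job_E:*/13, job_F:*/17}
Op 10: unregister job_A -> active={job_B:*/8, job_C:*/11, job_E:*/13, job_F:*/17}
Op 11: register job_D */6 -> active={job_B:*/8, job_C:*/11, job_D:*/6, job_E:*/13, job_F:*/17}
Op 12: unregister job_F -> active={job_B:*/8, job_C:*/11, job_D:*/6, job_E:*/13}
  job_B: interval 8, next fire after T=96 is 104
  job_C: interval 11, next fire after T=96 is 99
  job_D: interval 6, next fire after T=96 is 102
  job_E: interval 13, next fire after T=96 is 104
Earliest fire time = 99 (job job_C)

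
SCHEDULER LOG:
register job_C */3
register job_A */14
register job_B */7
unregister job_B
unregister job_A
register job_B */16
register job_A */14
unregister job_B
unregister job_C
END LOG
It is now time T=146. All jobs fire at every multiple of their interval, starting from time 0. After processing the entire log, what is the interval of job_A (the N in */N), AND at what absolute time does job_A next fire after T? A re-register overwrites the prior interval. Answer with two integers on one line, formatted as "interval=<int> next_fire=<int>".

Answer: interval=14 next_fire=154

Derivation:
Op 1: register job_C */3 -> active={job_C:*/3}
Op 2: register job_A */14 -> active={job_A:*/14, job_C:*/3}
Op 3: register job_B */7 -> active={job_A:*/14, job_B:*/7, job_C:*/3}
Op 4: unregister job_B -> active={job_A:*/14, job_C:*/3}
Op 5: unregister job_A -> active={job_C:*/3}
Op 6: register job_B */16 -> active={job_B:*/16, job_C:*/3}
Op 7: register job_A */14 -> active={job_A:*/14, job_B:*/16, job_C:*/3}
Op 8: unregister job_B -> active={job_A:*/14, job_C:*/3}
Op 9: unregister job_C -> active={job_A:*/14}
Final interval of job_A = 14
Next fire of job_A after T=146: (146//14+1)*14 = 154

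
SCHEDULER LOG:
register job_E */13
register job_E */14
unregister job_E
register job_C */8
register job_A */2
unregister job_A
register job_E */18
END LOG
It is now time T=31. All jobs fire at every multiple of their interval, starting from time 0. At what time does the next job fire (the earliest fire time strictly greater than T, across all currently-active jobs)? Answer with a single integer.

Op 1: register job_E */13 -> active={job_E:*/13}
Op 2: register job_E */14 -> active={job_E:*/14}
Op 3: unregister job_E -> active={}
Op 4: register job_C */8 -> active={job_C:*/8}
Op 5: register job_A */2 -> active={job_A:*/2, job_C:*/8}
Op 6: unregister job_A -> active={job_C:*/8}
Op 7: register job_E */18 -> active={job_C:*/8, job_E:*/18}
  job_C: interval 8, next fire after T=31 is 32
  job_E: interval 18, next fire after T=31 is 36
Earliest fire time = 32 (job job_C)

Answer: 32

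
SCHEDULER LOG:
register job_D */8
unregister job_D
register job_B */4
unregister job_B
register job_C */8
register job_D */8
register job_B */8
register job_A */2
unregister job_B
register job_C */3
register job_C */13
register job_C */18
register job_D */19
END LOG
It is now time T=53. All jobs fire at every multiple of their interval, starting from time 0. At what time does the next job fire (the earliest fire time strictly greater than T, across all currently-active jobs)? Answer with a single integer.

Op 1: register job_D */8 -> active={job_D:*/8}
Op 2: unregister job_D -> active={}
Op 3: register job_B */4 -> active={job_B:*/4}
Op 4: unregister job_B -> active={}
Op 5: register job_C */8 -> active={job_C:*/8}
Op 6: register job_D */8 -> active={job_C:*/8, job_D:*/8}
Op 7: register job_B */8 -> active={job_B:*/8, job_C:*/8, job_D:*/8}
Op 8: register job_A */2 -> active={job_A:*/2, job_B:*/8, job_C:*/8, job_D:*/8}
Op 9: unregister job_B -> active={job_A:*/2, job_C:*/8, job_D:*/8}
Op 10: register job_C */3 -> active={job_A:*/2, job_C:*/3, job_D:*/8}
Op 11: register job_C */13 -> active={job_A:*/2, job_C:*/13, job_D:*/8}
Op 12: register job_C */18 -> active={job_A:*/2, job_C:*/18, job_D:*/8}
Op 13: register job_D */19 -> active={job_A:*/2, job_C:*/18, job_D:*/19}
  job_A: interval 2, next fire after T=53 is 54
  job_C: interval 18, next fire after T=53 is 54
  job_D: interval 19, next fire after T=53 is 57
Earliest fire time = 54 (job job_A)

Answer: 54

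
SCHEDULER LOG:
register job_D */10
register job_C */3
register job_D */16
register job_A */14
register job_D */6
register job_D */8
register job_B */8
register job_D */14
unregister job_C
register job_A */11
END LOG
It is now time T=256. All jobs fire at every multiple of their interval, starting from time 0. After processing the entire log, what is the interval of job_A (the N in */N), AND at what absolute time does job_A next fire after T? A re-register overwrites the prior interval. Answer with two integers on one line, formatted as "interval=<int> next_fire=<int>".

Answer: interval=11 next_fire=264

Derivation:
Op 1: register job_D */10 -> active={job_D:*/10}
Op 2: register job_C */3 -> active={job_C:*/3, job_D:*/10}
Op 3: register job_D */16 -> active={job_C:*/3, job_D:*/16}
Op 4: register job_A */14 -> active={job_A:*/14, job_C:*/3, job_D:*/16}
Op 5: register job_D */6 -> active={job_A:*/14, job_C:*/3, job_D:*/6}
Op 6: register job_D */8 -> active={job_A:*/14, job_C:*/3, job_D:*/8}
Op 7: register job_B */8 -> active={job_A:*/14, job_B:*/8, job_C:*/3, job_D:*/8}
Op 8: register job_D */14 -> active={job_A:*/14, job_B:*/8, job_C:*/3, job_D:*/14}
Op 9: unregister job_C -> active={job_A:*/14, job_B:*/8, job_D:*/14}
Op 10: register job_A */11 -> active={job_A:*/11, job_B:*/8, job_D:*/14}
Final interval of job_A = 11
Next fire of job_A after T=256: (256//11+1)*11 = 264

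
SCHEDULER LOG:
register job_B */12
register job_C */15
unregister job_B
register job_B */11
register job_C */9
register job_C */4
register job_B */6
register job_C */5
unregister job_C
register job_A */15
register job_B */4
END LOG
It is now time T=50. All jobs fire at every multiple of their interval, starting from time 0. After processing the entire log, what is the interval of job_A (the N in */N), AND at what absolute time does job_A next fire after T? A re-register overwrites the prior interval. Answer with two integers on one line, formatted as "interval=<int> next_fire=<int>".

Op 1: register job_B */12 -> active={job_B:*/12}
Op 2: register job_C */15 -> active={job_B:*/12, job_C:*/15}
Op 3: unregister job_B -> active={job_C:*/15}
Op 4: register job_B */11 -> active={job_B:*/11, job_C:*/15}
Op 5: register job_C */9 -> active={job_B:*/11, job_C:*/9}
Op 6: register job_C */4 -> active={job_B:*/11, job_C:*/4}
Op 7: register job_B */6 -> active={job_B:*/6, job_C:*/4}
Op 8: register job_C */5 -> active={job_B:*/6, job_C:*/5}
Op 9: unregister job_C -> active={job_B:*/6}
Op 10: register job_A */15 -> active={job_A:*/15, job_B:*/6}
Op 11: register job_B */4 -> active={job_A:*/15, job_B:*/4}
Final interval of job_A = 15
Next fire of job_A after T=50: (50//15+1)*15 = 60

Answer: interval=15 next_fire=60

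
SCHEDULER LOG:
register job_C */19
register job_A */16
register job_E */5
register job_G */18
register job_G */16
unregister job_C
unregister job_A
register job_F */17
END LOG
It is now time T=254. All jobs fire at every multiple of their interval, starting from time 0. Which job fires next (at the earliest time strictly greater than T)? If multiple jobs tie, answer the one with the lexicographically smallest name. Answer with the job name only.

Op 1: register job_C */19 -> active={job_C:*/19}
Op 2: register job_A */16 -> active={job_A:*/16, job_C:*/19}
Op 3: register job_E */5 -> active={job_A:*/16, job_C:*/19, job_E:*/5}
Op 4: register job_G */18 -> active={job_A:*/16, job_C:*/19, job_E:*/5, job_G:*/18}
Op 5: register job_G */16 -> active={job_A:*/16, job_C:*/19, job_E:*/5, job_G:*/16}
Op 6: unregister job_C -> active={job_A:*/16, job_E:*/5, job_G:*/16}
Op 7: unregister job_A -> active={job_E:*/5, job_G:*/16}
Op 8: register job_F */17 -> active={job_E:*/5, job_F:*/17, job_G:*/16}
  job_E: interval 5, next fire after T=254 is 255
  job_F: interval 17, next fire after T=254 is 255
  job_G: interval 16, next fire after T=254 is 256
Earliest = 255, winner (lex tiebreak) = job_E

Answer: job_E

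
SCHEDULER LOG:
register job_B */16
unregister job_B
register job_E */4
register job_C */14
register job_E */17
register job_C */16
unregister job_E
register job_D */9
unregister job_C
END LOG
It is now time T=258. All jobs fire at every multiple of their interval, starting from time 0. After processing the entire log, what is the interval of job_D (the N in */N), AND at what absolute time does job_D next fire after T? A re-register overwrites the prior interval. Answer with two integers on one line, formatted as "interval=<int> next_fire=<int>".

Op 1: register job_B */16 -> active={job_B:*/16}
Op 2: unregister job_B -> active={}
Op 3: register job_E */4 -> active={job_E:*/4}
Op 4: register job_C */14 -> active={job_C:*/14, job_E:*/4}
Op 5: register job_E */17 -> active={job_C:*/14, job_E:*/17}
Op 6: register job_C */16 -> active={job_C:*/16, job_E:*/17}
Op 7: unregister job_E -> active={job_C:*/16}
Op 8: register job_D */9 -> active={job_C:*/16, job_D:*/9}
Op 9: unregister job_C -> active={job_D:*/9}
Final interval of job_D = 9
Next fire of job_D after T=258: (258//9+1)*9 = 261

Answer: interval=9 next_fire=261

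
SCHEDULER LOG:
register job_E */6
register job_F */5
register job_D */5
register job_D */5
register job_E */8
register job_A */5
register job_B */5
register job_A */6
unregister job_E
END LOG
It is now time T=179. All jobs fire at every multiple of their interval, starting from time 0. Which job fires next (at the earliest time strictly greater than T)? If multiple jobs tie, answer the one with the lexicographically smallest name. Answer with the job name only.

Op 1: register job_E */6 -> active={job_E:*/6}
Op 2: register job_F */5 -> active={job_E:*/6, job_F:*/5}
Op 3: register job_D */5 -> active={job_D:*/5, job_E:*/6, job_F:*/5}
Op 4: register job_D */5 -> active={job_D:*/5, job_E:*/6, job_F:*/5}
Op 5: register job_E */8 -> active={job_D:*/5, job_E:*/8, job_F:*/5}
Op 6: register job_A */5 -> active={job_A:*/5, job_D:*/5, job_E:*/8, job_F:*/5}
Op 7: register job_B */5 -> active={job_A:*/5, job_B:*/5, job_D:*/5, job_E:*/8, job_F:*/5}
Op 8: register job_A */6 -> active={job_A:*/6, job_B:*/5, job_D:*/5, job_E:*/8, job_F:*/5}
Op 9: unregister job_E -> active={job_A:*/6, job_B:*/5, job_D:*/5, job_F:*/5}
  job_A: interval 6, next fire after T=179 is 180
  job_B: interval 5, next fire after T=179 is 180
  job_D: interval 5, next fire after T=179 is 180
  job_F: interval 5, next fire after T=179 is 180
Earliest = 180, winner (lex tiebreak) = job_A

Answer: job_A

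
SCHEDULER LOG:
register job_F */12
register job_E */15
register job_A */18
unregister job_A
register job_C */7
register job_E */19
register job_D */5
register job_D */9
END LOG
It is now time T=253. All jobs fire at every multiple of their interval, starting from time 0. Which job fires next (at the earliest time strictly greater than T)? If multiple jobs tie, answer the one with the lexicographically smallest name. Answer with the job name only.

Op 1: register job_F */12 -> active={job_F:*/12}
Op 2: register job_E */15 -> active={job_E:*/15, job_F:*/12}
Op 3: register job_A */18 -> active={job_A:*/18, job_E:*/15, job_F:*/12}
Op 4: unregister job_A -> active={job_E:*/15, job_F:*/12}
Op 5: register job_C */7 -> active={job_C:*/7, job_E:*/15, job_F:*/12}
Op 6: register job_E */19 -> active={job_C:*/7, job_E:*/19, job_F:*/12}
Op 7: register job_D */5 -> active={job_C:*/7, job_D:*/5, job_E:*/19, job_F:*/12}
Op 8: register job_D */9 -> active={job_C:*/7, job_D:*/9, job_E:*/19, job_F:*/12}
  job_C: interval 7, next fire after T=253 is 259
  job_D: interval 9, next fire after T=253 is 261
  job_E: interval 19, next fire after T=253 is 266
  job_F: interval 12, next fire after T=253 is 264
Earliest = 259, winner (lex tiebreak) = job_C

Answer: job_C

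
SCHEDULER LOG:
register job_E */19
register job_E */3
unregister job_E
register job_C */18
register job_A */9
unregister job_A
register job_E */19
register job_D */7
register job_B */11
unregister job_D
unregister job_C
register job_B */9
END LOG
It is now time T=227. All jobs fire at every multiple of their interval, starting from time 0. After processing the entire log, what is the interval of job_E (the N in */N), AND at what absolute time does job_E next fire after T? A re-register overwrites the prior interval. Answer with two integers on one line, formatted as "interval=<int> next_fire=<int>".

Answer: interval=19 next_fire=228

Derivation:
Op 1: register job_E */19 -> active={job_E:*/19}
Op 2: register job_E */3 -> active={job_E:*/3}
Op 3: unregister job_E -> active={}
Op 4: register job_C */18 -> active={job_C:*/18}
Op 5: register job_A */9 -> active={job_A:*/9, job_C:*/18}
Op 6: unregister job_A -> active={job_C:*/18}
Op 7: register job_E */19 -> active={job_C:*/18, job_E:*/19}
Op 8: register job_D */7 -> active={job_C:*/18, job_D:*/7, job_E:*/19}
Op 9: register job_B */11 -> active={job_B:*/11, job_C:*/18, job_D:*/7, job_E:*/19}
Op 10: unregister job_D -> active={job_B:*/11, job_C:*/18, job_E:*/19}
Op 11: unregister job_C -> active={job_B:*/11, job_E:*/19}
Op 12: register job_B */9 -> active={job_B:*/9, job_E:*/19}
Final interval of job_E = 19
Next fire of job_E after T=227: (227//19+1)*19 = 228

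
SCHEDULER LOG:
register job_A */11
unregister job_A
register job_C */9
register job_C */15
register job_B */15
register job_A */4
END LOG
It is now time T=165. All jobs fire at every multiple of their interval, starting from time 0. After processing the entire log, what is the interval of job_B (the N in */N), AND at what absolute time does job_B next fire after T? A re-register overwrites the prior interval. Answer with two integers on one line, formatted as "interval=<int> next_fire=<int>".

Op 1: register job_A */11 -> active={job_A:*/11}
Op 2: unregister job_A -> active={}
Op 3: register job_C */9 -> active={job_C:*/9}
Op 4: register job_C */15 -> active={job_C:*/15}
Op 5: register job_B */15 -> active={job_B:*/15, job_C:*/15}
Op 6: register job_A */4 -> active={job_A:*/4, job_B:*/15, job_C:*/15}
Final interval of job_B = 15
Next fire of job_B after T=165: (165//15+1)*15 = 180

Answer: interval=15 next_fire=180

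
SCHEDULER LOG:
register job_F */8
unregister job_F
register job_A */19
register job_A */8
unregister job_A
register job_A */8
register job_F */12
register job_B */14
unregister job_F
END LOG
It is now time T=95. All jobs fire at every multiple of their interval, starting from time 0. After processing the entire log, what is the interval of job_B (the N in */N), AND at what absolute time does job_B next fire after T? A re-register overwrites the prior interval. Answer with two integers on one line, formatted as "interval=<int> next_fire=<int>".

Op 1: register job_F */8 -> active={job_F:*/8}
Op 2: unregister job_F -> active={}
Op 3: register job_A */19 -> active={job_A:*/19}
Op 4: register job_A */8 -> active={job_A:*/8}
Op 5: unregister job_A -> active={}
Op 6: register job_A */8 -> active={job_A:*/8}
Op 7: register job_F */12 -> active={job_A:*/8, job_F:*/12}
Op 8: register job_B */14 -> active={job_A:*/8, job_B:*/14, job_F:*/12}
Op 9: unregister job_F -> active={job_A:*/8, job_B:*/14}
Final interval of job_B = 14
Next fire of job_B after T=95: (95//14+1)*14 = 98

Answer: interval=14 next_fire=98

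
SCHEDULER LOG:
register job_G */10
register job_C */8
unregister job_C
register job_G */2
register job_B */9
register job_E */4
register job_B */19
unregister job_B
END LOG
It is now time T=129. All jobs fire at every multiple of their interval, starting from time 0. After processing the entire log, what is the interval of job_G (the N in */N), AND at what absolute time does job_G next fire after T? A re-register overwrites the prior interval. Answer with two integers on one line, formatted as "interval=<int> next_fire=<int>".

Answer: interval=2 next_fire=130

Derivation:
Op 1: register job_G */10 -> active={job_G:*/10}
Op 2: register job_C */8 -> active={job_C:*/8, job_G:*/10}
Op 3: unregister job_C -> active={job_G:*/10}
Op 4: register job_G */2 -> active={job_G:*/2}
Op 5: register job_B */9 -> active={job_B:*/9, job_G:*/2}
Op 6: register job_E */4 -> active={job_B:*/9, job_E:*/4, job_G:*/2}
Op 7: register job_B */19 -> active={job_B:*/19, job_E:*/4, job_G:*/2}
Op 8: unregister job_B -> active={job_E:*/4, job_G:*/2}
Final interval of job_G = 2
Next fire of job_G after T=129: (129//2+1)*2 = 130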